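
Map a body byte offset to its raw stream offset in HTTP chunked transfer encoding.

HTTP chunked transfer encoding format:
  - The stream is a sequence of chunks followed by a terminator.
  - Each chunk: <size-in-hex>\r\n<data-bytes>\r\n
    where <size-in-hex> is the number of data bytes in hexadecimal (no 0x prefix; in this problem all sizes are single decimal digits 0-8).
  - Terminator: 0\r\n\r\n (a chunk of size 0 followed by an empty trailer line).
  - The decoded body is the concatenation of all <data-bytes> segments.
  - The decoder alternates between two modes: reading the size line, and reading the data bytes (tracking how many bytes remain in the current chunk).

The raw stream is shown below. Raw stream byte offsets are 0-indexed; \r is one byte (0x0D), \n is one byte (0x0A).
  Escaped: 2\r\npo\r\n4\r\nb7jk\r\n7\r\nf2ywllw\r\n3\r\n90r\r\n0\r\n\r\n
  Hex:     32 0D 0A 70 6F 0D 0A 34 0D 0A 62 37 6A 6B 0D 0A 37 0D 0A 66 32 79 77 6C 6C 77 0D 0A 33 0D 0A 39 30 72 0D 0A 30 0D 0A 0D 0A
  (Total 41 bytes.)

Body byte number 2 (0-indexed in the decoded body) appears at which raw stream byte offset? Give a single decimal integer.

Answer: 10

Derivation:
Chunk 1: stream[0..1]='2' size=0x2=2, data at stream[3..5]='po' -> body[0..2], body so far='po'
Chunk 2: stream[7..8]='4' size=0x4=4, data at stream[10..14]='b7jk' -> body[2..6], body so far='pob7jk'
Chunk 3: stream[16..17]='7' size=0x7=7, data at stream[19..26]='f2ywllw' -> body[6..13], body so far='pob7jkf2ywllw'
Chunk 4: stream[28..29]='3' size=0x3=3, data at stream[31..34]='90r' -> body[13..16], body so far='pob7jkf2ywllw90r'
Chunk 5: stream[36..37]='0' size=0 (terminator). Final body='pob7jkf2ywllw90r' (16 bytes)
Body byte 2 at stream offset 10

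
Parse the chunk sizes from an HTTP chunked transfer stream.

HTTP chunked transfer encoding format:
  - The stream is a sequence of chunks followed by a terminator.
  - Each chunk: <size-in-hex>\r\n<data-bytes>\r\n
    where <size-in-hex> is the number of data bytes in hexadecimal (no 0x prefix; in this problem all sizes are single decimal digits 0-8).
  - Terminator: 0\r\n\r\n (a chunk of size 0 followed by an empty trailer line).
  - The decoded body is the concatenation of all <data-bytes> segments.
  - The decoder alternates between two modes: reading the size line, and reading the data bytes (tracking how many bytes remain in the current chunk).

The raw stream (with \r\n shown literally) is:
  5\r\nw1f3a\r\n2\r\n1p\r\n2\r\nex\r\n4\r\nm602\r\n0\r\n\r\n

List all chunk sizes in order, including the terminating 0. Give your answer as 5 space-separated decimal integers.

Answer: 5 2 2 4 0

Derivation:
Chunk 1: stream[0..1]='5' size=0x5=5, data at stream[3..8]='w1f3a' -> body[0..5], body so far='w1f3a'
Chunk 2: stream[10..11]='2' size=0x2=2, data at stream[13..15]='1p' -> body[5..7], body so far='w1f3a1p'
Chunk 3: stream[17..18]='2' size=0x2=2, data at stream[20..22]='ex' -> body[7..9], body so far='w1f3a1pex'
Chunk 4: stream[24..25]='4' size=0x4=4, data at stream[27..31]='m602' -> body[9..13], body so far='w1f3a1pexm602'
Chunk 5: stream[33..34]='0' size=0 (terminator). Final body='w1f3a1pexm602' (13 bytes)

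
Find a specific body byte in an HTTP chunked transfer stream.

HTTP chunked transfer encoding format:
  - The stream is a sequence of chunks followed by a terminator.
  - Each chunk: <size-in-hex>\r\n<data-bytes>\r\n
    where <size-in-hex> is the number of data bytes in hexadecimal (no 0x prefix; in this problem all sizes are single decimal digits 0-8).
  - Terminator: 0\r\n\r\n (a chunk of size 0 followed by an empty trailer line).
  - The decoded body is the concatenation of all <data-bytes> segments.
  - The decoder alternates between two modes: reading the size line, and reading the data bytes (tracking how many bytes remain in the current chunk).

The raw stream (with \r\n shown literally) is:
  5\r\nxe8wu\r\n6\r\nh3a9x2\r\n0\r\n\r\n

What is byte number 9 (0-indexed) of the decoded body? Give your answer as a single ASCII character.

Chunk 1: stream[0..1]='5' size=0x5=5, data at stream[3..8]='xe8wu' -> body[0..5], body so far='xe8wu'
Chunk 2: stream[10..11]='6' size=0x6=6, data at stream[13..19]='h3a9x2' -> body[5..11], body so far='xe8wuh3a9x2'
Chunk 3: stream[21..22]='0' size=0 (terminator). Final body='xe8wuh3a9x2' (11 bytes)
Body byte 9 = 'x'

Answer: x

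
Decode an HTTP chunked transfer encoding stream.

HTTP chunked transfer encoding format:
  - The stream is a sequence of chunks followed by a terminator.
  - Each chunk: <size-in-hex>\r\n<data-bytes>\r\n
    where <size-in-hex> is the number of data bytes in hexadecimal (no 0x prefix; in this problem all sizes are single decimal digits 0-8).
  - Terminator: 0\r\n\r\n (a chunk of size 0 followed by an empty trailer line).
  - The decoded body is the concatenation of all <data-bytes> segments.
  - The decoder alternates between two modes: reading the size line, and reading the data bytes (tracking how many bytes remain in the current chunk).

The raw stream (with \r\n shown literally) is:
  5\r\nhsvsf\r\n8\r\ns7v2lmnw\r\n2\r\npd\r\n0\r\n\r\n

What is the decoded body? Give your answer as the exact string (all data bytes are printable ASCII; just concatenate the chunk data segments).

Answer: hsvsfs7v2lmnwpd

Derivation:
Chunk 1: stream[0..1]='5' size=0x5=5, data at stream[3..8]='hsvsf' -> body[0..5], body so far='hsvsf'
Chunk 2: stream[10..11]='8' size=0x8=8, data at stream[13..21]='s7v2lmnw' -> body[5..13], body so far='hsvsfs7v2lmnw'
Chunk 3: stream[23..24]='2' size=0x2=2, data at stream[26..28]='pd' -> body[13..15], body so far='hsvsfs7v2lmnwpd'
Chunk 4: stream[30..31]='0' size=0 (terminator). Final body='hsvsfs7v2lmnwpd' (15 bytes)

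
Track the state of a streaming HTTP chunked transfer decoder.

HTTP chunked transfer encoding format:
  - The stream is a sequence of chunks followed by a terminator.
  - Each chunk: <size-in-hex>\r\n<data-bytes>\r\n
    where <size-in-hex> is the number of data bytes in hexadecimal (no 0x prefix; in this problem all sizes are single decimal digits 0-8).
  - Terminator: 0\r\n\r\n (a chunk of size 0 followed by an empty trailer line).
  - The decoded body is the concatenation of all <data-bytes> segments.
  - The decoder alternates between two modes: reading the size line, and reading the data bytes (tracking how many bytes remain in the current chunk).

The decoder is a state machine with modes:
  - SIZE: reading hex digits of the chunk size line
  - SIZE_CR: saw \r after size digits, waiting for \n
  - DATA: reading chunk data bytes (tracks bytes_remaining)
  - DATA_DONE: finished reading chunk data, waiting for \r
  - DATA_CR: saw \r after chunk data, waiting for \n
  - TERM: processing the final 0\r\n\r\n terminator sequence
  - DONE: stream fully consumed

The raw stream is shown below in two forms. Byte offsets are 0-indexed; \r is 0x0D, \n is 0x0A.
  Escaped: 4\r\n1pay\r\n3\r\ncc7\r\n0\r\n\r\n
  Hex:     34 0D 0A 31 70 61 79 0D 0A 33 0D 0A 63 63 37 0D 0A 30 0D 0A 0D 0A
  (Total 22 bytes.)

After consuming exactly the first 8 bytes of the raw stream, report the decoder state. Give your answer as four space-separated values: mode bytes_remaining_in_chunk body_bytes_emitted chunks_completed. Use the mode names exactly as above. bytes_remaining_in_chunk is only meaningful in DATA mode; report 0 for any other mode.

Byte 0 = '4': mode=SIZE remaining=0 emitted=0 chunks_done=0
Byte 1 = 0x0D: mode=SIZE_CR remaining=0 emitted=0 chunks_done=0
Byte 2 = 0x0A: mode=DATA remaining=4 emitted=0 chunks_done=0
Byte 3 = '1': mode=DATA remaining=3 emitted=1 chunks_done=0
Byte 4 = 'p': mode=DATA remaining=2 emitted=2 chunks_done=0
Byte 5 = 'a': mode=DATA remaining=1 emitted=3 chunks_done=0
Byte 6 = 'y': mode=DATA_DONE remaining=0 emitted=4 chunks_done=0
Byte 7 = 0x0D: mode=DATA_CR remaining=0 emitted=4 chunks_done=0

Answer: DATA_CR 0 4 0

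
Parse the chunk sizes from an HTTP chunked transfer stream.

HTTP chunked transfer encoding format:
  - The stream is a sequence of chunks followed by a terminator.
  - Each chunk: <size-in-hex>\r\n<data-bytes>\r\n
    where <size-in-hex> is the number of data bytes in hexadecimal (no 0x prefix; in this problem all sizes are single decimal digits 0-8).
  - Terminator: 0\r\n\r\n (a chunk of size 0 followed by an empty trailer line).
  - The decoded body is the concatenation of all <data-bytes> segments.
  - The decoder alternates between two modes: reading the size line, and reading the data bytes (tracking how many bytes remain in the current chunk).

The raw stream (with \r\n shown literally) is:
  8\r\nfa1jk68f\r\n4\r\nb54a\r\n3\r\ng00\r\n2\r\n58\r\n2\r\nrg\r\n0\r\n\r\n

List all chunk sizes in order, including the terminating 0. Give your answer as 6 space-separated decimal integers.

Chunk 1: stream[0..1]='8' size=0x8=8, data at stream[3..11]='fa1jk68f' -> body[0..8], body so far='fa1jk68f'
Chunk 2: stream[13..14]='4' size=0x4=4, data at stream[16..20]='b54a' -> body[8..12], body so far='fa1jk68fb54a'
Chunk 3: stream[22..23]='3' size=0x3=3, data at stream[25..28]='g00' -> body[12..15], body so far='fa1jk68fb54ag00'
Chunk 4: stream[30..31]='2' size=0x2=2, data at stream[33..35]='58' -> body[15..17], body so far='fa1jk68fb54ag0058'
Chunk 5: stream[37..38]='2' size=0x2=2, data at stream[40..42]='rg' -> body[17..19], body so far='fa1jk68fb54ag0058rg'
Chunk 6: stream[44..45]='0' size=0 (terminator). Final body='fa1jk68fb54ag0058rg' (19 bytes)

Answer: 8 4 3 2 2 0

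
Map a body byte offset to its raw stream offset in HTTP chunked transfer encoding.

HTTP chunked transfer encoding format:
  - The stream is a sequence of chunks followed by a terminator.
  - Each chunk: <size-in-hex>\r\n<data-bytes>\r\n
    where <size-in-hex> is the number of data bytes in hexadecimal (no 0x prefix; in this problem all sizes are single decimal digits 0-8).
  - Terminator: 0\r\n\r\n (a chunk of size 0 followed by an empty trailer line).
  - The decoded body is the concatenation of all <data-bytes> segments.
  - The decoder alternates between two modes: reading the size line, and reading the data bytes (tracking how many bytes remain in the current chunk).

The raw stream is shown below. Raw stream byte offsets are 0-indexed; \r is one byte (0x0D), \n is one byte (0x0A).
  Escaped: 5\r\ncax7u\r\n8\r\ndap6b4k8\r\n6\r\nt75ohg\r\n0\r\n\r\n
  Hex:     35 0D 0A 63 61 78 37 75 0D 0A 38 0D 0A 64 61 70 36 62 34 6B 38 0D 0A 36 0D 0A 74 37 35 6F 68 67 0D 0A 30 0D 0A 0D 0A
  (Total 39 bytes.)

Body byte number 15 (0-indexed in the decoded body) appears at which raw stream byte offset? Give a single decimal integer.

Chunk 1: stream[0..1]='5' size=0x5=5, data at stream[3..8]='cax7u' -> body[0..5], body so far='cax7u'
Chunk 2: stream[10..11]='8' size=0x8=8, data at stream[13..21]='dap6b4k8' -> body[5..13], body so far='cax7udap6b4k8'
Chunk 3: stream[23..24]='6' size=0x6=6, data at stream[26..32]='t75ohg' -> body[13..19], body so far='cax7udap6b4k8t75ohg'
Chunk 4: stream[34..35]='0' size=0 (terminator). Final body='cax7udap6b4k8t75ohg' (19 bytes)
Body byte 15 at stream offset 28

Answer: 28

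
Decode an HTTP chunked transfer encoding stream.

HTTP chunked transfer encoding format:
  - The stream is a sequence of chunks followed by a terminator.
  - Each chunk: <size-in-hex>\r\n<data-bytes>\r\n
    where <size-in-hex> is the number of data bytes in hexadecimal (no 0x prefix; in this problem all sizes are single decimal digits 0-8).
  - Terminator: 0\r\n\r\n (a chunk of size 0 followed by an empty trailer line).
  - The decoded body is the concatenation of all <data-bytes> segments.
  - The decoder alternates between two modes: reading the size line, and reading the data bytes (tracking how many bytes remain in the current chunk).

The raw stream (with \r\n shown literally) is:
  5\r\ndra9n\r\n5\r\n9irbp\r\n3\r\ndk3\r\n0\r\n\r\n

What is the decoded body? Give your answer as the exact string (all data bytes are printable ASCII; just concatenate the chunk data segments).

Chunk 1: stream[0..1]='5' size=0x5=5, data at stream[3..8]='dra9n' -> body[0..5], body so far='dra9n'
Chunk 2: stream[10..11]='5' size=0x5=5, data at stream[13..18]='9irbp' -> body[5..10], body so far='dra9n9irbp'
Chunk 3: stream[20..21]='3' size=0x3=3, data at stream[23..26]='dk3' -> body[10..13], body so far='dra9n9irbpdk3'
Chunk 4: stream[28..29]='0' size=0 (terminator). Final body='dra9n9irbpdk3' (13 bytes)

Answer: dra9n9irbpdk3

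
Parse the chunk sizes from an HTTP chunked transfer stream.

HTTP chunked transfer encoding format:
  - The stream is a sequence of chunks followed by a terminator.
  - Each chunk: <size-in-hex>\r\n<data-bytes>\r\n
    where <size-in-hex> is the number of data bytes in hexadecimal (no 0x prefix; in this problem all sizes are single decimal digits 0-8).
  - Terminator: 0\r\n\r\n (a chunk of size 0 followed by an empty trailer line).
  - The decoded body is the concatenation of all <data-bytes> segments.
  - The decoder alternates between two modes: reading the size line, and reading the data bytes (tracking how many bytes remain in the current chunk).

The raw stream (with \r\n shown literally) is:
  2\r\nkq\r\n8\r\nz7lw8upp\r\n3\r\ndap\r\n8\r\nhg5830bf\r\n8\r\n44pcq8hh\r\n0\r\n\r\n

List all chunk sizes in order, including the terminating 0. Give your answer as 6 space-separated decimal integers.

Answer: 2 8 3 8 8 0

Derivation:
Chunk 1: stream[0..1]='2' size=0x2=2, data at stream[3..5]='kq' -> body[0..2], body so far='kq'
Chunk 2: stream[7..8]='8' size=0x8=8, data at stream[10..18]='z7lw8upp' -> body[2..10], body so far='kqz7lw8upp'
Chunk 3: stream[20..21]='3' size=0x3=3, data at stream[23..26]='dap' -> body[10..13], body so far='kqz7lw8uppdap'
Chunk 4: stream[28..29]='8' size=0x8=8, data at stream[31..39]='hg5830bf' -> body[13..21], body so far='kqz7lw8uppdaphg5830bf'
Chunk 5: stream[41..42]='8' size=0x8=8, data at stream[44..52]='44pcq8hh' -> body[21..29], body so far='kqz7lw8uppdaphg5830bf44pcq8hh'
Chunk 6: stream[54..55]='0' size=0 (terminator). Final body='kqz7lw8uppdaphg5830bf44pcq8hh' (29 bytes)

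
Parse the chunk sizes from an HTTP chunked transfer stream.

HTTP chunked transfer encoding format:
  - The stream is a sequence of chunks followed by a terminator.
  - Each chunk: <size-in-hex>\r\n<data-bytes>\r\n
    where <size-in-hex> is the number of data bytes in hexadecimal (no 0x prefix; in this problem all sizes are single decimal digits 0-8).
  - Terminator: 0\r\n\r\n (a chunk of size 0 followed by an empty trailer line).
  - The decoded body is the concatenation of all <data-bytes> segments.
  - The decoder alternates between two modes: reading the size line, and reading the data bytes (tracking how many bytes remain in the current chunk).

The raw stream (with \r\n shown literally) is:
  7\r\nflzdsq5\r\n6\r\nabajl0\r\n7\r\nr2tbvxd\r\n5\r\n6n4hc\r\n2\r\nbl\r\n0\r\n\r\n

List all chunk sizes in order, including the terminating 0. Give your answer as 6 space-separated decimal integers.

Chunk 1: stream[0..1]='7' size=0x7=7, data at stream[3..10]='flzdsq5' -> body[0..7], body so far='flzdsq5'
Chunk 2: stream[12..13]='6' size=0x6=6, data at stream[15..21]='abajl0' -> body[7..13], body so far='flzdsq5abajl0'
Chunk 3: stream[23..24]='7' size=0x7=7, data at stream[26..33]='r2tbvxd' -> body[13..20], body so far='flzdsq5abajl0r2tbvxd'
Chunk 4: stream[35..36]='5' size=0x5=5, data at stream[38..43]='6n4hc' -> body[20..25], body so far='flzdsq5abajl0r2tbvxd6n4hc'
Chunk 5: stream[45..46]='2' size=0x2=2, data at stream[48..50]='bl' -> body[25..27], body so far='flzdsq5abajl0r2tbvxd6n4hcbl'
Chunk 6: stream[52..53]='0' size=0 (terminator). Final body='flzdsq5abajl0r2tbvxd6n4hcbl' (27 bytes)

Answer: 7 6 7 5 2 0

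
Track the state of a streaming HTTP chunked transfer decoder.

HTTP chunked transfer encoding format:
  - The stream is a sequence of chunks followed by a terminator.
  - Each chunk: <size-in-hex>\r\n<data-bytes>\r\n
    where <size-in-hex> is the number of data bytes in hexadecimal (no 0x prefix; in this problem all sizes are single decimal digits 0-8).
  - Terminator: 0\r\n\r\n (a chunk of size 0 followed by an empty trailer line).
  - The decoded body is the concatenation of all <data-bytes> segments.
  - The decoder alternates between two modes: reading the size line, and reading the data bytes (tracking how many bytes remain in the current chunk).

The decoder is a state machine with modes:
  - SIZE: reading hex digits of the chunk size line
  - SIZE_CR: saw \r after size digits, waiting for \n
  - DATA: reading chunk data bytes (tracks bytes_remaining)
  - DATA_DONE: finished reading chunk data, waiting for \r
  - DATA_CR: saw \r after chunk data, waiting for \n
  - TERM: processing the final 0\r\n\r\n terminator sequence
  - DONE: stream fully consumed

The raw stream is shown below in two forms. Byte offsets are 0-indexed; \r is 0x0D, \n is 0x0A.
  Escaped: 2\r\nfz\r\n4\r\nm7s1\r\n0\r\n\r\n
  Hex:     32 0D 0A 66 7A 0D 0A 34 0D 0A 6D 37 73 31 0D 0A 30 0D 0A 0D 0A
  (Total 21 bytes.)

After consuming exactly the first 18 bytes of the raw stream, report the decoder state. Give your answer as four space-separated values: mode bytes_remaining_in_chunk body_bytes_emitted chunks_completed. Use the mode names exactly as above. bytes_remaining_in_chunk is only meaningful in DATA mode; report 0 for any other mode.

Answer: SIZE_CR 0 6 2

Derivation:
Byte 0 = '2': mode=SIZE remaining=0 emitted=0 chunks_done=0
Byte 1 = 0x0D: mode=SIZE_CR remaining=0 emitted=0 chunks_done=0
Byte 2 = 0x0A: mode=DATA remaining=2 emitted=0 chunks_done=0
Byte 3 = 'f': mode=DATA remaining=1 emitted=1 chunks_done=0
Byte 4 = 'z': mode=DATA_DONE remaining=0 emitted=2 chunks_done=0
Byte 5 = 0x0D: mode=DATA_CR remaining=0 emitted=2 chunks_done=0
Byte 6 = 0x0A: mode=SIZE remaining=0 emitted=2 chunks_done=1
Byte 7 = '4': mode=SIZE remaining=0 emitted=2 chunks_done=1
Byte 8 = 0x0D: mode=SIZE_CR remaining=0 emitted=2 chunks_done=1
Byte 9 = 0x0A: mode=DATA remaining=4 emitted=2 chunks_done=1
Byte 10 = 'm': mode=DATA remaining=3 emitted=3 chunks_done=1
Byte 11 = '7': mode=DATA remaining=2 emitted=4 chunks_done=1
Byte 12 = 's': mode=DATA remaining=1 emitted=5 chunks_done=1
Byte 13 = '1': mode=DATA_DONE remaining=0 emitted=6 chunks_done=1
Byte 14 = 0x0D: mode=DATA_CR remaining=0 emitted=6 chunks_done=1
Byte 15 = 0x0A: mode=SIZE remaining=0 emitted=6 chunks_done=2
Byte 16 = '0': mode=SIZE remaining=0 emitted=6 chunks_done=2
Byte 17 = 0x0D: mode=SIZE_CR remaining=0 emitted=6 chunks_done=2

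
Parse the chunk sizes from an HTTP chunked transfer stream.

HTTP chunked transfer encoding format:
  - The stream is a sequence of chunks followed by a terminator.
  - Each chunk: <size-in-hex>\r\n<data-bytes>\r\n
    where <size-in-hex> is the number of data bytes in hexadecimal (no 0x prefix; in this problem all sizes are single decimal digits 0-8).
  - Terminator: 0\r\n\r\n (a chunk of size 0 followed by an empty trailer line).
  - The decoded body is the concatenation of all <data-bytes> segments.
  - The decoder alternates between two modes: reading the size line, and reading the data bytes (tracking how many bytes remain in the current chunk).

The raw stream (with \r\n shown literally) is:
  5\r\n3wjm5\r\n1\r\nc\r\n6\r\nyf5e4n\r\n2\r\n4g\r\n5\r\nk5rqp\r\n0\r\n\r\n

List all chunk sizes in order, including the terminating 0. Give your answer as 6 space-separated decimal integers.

Chunk 1: stream[0..1]='5' size=0x5=5, data at stream[3..8]='3wjm5' -> body[0..5], body so far='3wjm5'
Chunk 2: stream[10..11]='1' size=0x1=1, data at stream[13..14]='c' -> body[5..6], body so far='3wjm5c'
Chunk 3: stream[16..17]='6' size=0x6=6, data at stream[19..25]='yf5e4n' -> body[6..12], body so far='3wjm5cyf5e4n'
Chunk 4: stream[27..28]='2' size=0x2=2, data at stream[30..32]='4g' -> body[12..14], body so far='3wjm5cyf5e4n4g'
Chunk 5: stream[34..35]='5' size=0x5=5, data at stream[37..42]='k5rqp' -> body[14..19], body so far='3wjm5cyf5e4n4gk5rqp'
Chunk 6: stream[44..45]='0' size=0 (terminator). Final body='3wjm5cyf5e4n4gk5rqp' (19 bytes)

Answer: 5 1 6 2 5 0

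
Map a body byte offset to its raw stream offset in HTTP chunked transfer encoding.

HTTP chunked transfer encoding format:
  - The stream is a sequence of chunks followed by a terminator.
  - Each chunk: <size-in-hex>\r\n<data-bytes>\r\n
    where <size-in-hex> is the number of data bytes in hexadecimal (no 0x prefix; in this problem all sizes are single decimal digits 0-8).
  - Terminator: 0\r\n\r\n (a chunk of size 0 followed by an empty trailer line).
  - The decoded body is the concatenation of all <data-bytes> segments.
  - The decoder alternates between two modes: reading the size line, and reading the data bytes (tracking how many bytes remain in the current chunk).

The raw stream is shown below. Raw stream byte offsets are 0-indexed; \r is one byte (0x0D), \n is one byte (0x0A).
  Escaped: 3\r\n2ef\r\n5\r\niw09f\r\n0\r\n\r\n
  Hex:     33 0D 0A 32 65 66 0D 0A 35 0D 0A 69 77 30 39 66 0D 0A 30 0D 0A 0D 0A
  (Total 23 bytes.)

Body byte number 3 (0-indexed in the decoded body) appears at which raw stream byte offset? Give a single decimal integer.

Chunk 1: stream[0..1]='3' size=0x3=3, data at stream[3..6]='2ef' -> body[0..3], body so far='2ef'
Chunk 2: stream[8..9]='5' size=0x5=5, data at stream[11..16]='iw09f' -> body[3..8], body so far='2efiw09f'
Chunk 3: stream[18..19]='0' size=0 (terminator). Final body='2efiw09f' (8 bytes)
Body byte 3 at stream offset 11

Answer: 11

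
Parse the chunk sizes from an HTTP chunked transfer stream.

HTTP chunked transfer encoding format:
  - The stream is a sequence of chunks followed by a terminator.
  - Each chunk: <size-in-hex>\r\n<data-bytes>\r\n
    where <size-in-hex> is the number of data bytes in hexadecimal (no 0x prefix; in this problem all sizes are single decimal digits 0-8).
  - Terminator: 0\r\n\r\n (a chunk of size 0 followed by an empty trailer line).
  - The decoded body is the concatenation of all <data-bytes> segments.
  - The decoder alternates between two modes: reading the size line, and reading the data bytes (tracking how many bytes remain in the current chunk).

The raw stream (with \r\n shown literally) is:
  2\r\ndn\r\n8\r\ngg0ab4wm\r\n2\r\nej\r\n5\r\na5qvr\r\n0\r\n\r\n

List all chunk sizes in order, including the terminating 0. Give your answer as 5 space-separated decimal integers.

Answer: 2 8 2 5 0

Derivation:
Chunk 1: stream[0..1]='2' size=0x2=2, data at stream[3..5]='dn' -> body[0..2], body so far='dn'
Chunk 2: stream[7..8]='8' size=0x8=8, data at stream[10..18]='gg0ab4wm' -> body[2..10], body so far='dngg0ab4wm'
Chunk 3: stream[20..21]='2' size=0x2=2, data at stream[23..25]='ej' -> body[10..12], body so far='dngg0ab4wmej'
Chunk 4: stream[27..28]='5' size=0x5=5, data at stream[30..35]='a5qvr' -> body[12..17], body so far='dngg0ab4wmeja5qvr'
Chunk 5: stream[37..38]='0' size=0 (terminator). Final body='dngg0ab4wmeja5qvr' (17 bytes)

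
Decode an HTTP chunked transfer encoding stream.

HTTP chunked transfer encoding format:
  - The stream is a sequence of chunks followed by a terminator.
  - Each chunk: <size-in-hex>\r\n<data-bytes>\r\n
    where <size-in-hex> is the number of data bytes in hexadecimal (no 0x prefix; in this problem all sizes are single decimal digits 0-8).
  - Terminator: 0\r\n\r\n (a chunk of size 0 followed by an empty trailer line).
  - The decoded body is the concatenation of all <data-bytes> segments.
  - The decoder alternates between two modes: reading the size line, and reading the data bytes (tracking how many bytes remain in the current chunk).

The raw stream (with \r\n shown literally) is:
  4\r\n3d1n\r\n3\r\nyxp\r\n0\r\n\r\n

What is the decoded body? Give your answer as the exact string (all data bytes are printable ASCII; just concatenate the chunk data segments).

Answer: 3d1nyxp

Derivation:
Chunk 1: stream[0..1]='4' size=0x4=4, data at stream[3..7]='3d1n' -> body[0..4], body so far='3d1n'
Chunk 2: stream[9..10]='3' size=0x3=3, data at stream[12..15]='yxp' -> body[4..7], body so far='3d1nyxp'
Chunk 3: stream[17..18]='0' size=0 (terminator). Final body='3d1nyxp' (7 bytes)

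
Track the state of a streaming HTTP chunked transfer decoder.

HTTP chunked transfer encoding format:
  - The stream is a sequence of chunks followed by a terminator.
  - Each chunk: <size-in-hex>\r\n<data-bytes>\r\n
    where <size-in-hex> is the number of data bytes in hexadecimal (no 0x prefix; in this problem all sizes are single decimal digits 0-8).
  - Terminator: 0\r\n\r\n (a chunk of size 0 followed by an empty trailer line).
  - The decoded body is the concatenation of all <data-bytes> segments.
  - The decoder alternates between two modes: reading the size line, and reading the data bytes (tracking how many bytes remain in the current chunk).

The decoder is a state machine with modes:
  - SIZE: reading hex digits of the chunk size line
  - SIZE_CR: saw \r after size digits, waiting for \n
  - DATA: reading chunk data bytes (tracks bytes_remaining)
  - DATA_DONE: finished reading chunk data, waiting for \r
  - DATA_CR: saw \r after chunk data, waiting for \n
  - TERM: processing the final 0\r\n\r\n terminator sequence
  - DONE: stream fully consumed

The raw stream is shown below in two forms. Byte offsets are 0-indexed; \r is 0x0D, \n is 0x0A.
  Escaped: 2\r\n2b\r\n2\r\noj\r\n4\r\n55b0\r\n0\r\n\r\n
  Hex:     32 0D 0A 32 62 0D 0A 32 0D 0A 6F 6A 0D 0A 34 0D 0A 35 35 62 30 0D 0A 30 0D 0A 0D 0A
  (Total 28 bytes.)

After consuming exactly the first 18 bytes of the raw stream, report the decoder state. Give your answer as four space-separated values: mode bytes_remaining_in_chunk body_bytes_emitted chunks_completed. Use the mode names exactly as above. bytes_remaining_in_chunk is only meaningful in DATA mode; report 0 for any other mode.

Answer: DATA 3 5 2

Derivation:
Byte 0 = '2': mode=SIZE remaining=0 emitted=0 chunks_done=0
Byte 1 = 0x0D: mode=SIZE_CR remaining=0 emitted=0 chunks_done=0
Byte 2 = 0x0A: mode=DATA remaining=2 emitted=0 chunks_done=0
Byte 3 = '2': mode=DATA remaining=1 emitted=1 chunks_done=0
Byte 4 = 'b': mode=DATA_DONE remaining=0 emitted=2 chunks_done=0
Byte 5 = 0x0D: mode=DATA_CR remaining=0 emitted=2 chunks_done=0
Byte 6 = 0x0A: mode=SIZE remaining=0 emitted=2 chunks_done=1
Byte 7 = '2': mode=SIZE remaining=0 emitted=2 chunks_done=1
Byte 8 = 0x0D: mode=SIZE_CR remaining=0 emitted=2 chunks_done=1
Byte 9 = 0x0A: mode=DATA remaining=2 emitted=2 chunks_done=1
Byte 10 = 'o': mode=DATA remaining=1 emitted=3 chunks_done=1
Byte 11 = 'j': mode=DATA_DONE remaining=0 emitted=4 chunks_done=1
Byte 12 = 0x0D: mode=DATA_CR remaining=0 emitted=4 chunks_done=1
Byte 13 = 0x0A: mode=SIZE remaining=0 emitted=4 chunks_done=2
Byte 14 = '4': mode=SIZE remaining=0 emitted=4 chunks_done=2
Byte 15 = 0x0D: mode=SIZE_CR remaining=0 emitted=4 chunks_done=2
Byte 16 = 0x0A: mode=DATA remaining=4 emitted=4 chunks_done=2
Byte 17 = '5': mode=DATA remaining=3 emitted=5 chunks_done=2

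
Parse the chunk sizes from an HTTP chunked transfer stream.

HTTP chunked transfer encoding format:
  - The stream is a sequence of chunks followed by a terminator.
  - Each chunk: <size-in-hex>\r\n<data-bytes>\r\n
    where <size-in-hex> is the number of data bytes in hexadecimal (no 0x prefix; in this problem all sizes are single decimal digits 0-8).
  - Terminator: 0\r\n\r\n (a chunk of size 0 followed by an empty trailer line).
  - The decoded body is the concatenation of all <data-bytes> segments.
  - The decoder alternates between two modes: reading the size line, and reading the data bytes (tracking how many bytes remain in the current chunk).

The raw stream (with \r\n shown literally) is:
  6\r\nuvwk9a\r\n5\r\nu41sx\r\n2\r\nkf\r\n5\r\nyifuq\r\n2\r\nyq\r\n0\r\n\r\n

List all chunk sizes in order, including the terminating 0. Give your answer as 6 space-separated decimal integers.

Answer: 6 5 2 5 2 0

Derivation:
Chunk 1: stream[0..1]='6' size=0x6=6, data at stream[3..9]='uvwk9a' -> body[0..6], body so far='uvwk9a'
Chunk 2: stream[11..12]='5' size=0x5=5, data at stream[14..19]='u41sx' -> body[6..11], body so far='uvwk9au41sx'
Chunk 3: stream[21..22]='2' size=0x2=2, data at stream[24..26]='kf' -> body[11..13], body so far='uvwk9au41sxkf'
Chunk 4: stream[28..29]='5' size=0x5=5, data at stream[31..36]='yifuq' -> body[13..18], body so far='uvwk9au41sxkfyifuq'
Chunk 5: stream[38..39]='2' size=0x2=2, data at stream[41..43]='yq' -> body[18..20], body so far='uvwk9au41sxkfyifuqyq'
Chunk 6: stream[45..46]='0' size=0 (terminator). Final body='uvwk9au41sxkfyifuqyq' (20 bytes)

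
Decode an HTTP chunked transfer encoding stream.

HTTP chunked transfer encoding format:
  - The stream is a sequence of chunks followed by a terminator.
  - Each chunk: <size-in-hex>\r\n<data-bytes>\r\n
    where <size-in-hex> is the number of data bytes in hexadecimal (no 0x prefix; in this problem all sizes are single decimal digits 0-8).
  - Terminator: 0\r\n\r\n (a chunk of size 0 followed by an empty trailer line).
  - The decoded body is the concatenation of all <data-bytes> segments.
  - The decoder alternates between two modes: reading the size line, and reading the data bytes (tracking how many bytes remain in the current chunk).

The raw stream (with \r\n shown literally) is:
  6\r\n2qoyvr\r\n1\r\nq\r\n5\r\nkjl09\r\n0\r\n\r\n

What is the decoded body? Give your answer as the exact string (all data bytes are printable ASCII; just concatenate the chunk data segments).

Answer: 2qoyvrqkjl09

Derivation:
Chunk 1: stream[0..1]='6' size=0x6=6, data at stream[3..9]='2qoyvr' -> body[0..6], body so far='2qoyvr'
Chunk 2: stream[11..12]='1' size=0x1=1, data at stream[14..15]='q' -> body[6..7], body so far='2qoyvrq'
Chunk 3: stream[17..18]='5' size=0x5=5, data at stream[20..25]='kjl09' -> body[7..12], body so far='2qoyvrqkjl09'
Chunk 4: stream[27..28]='0' size=0 (terminator). Final body='2qoyvrqkjl09' (12 bytes)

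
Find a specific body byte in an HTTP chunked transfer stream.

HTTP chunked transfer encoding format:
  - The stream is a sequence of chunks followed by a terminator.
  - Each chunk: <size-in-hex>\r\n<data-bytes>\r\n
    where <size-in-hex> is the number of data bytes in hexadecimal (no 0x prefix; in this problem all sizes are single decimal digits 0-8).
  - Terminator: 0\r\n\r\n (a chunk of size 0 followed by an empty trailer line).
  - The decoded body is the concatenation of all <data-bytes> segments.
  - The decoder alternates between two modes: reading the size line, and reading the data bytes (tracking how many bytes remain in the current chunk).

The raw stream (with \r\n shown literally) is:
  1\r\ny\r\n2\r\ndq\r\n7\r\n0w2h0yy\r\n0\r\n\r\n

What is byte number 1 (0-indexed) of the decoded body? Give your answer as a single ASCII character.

Answer: d

Derivation:
Chunk 1: stream[0..1]='1' size=0x1=1, data at stream[3..4]='y' -> body[0..1], body so far='y'
Chunk 2: stream[6..7]='2' size=0x2=2, data at stream[9..11]='dq' -> body[1..3], body so far='ydq'
Chunk 3: stream[13..14]='7' size=0x7=7, data at stream[16..23]='0w2h0yy' -> body[3..10], body so far='ydq0w2h0yy'
Chunk 4: stream[25..26]='0' size=0 (terminator). Final body='ydq0w2h0yy' (10 bytes)
Body byte 1 = 'd'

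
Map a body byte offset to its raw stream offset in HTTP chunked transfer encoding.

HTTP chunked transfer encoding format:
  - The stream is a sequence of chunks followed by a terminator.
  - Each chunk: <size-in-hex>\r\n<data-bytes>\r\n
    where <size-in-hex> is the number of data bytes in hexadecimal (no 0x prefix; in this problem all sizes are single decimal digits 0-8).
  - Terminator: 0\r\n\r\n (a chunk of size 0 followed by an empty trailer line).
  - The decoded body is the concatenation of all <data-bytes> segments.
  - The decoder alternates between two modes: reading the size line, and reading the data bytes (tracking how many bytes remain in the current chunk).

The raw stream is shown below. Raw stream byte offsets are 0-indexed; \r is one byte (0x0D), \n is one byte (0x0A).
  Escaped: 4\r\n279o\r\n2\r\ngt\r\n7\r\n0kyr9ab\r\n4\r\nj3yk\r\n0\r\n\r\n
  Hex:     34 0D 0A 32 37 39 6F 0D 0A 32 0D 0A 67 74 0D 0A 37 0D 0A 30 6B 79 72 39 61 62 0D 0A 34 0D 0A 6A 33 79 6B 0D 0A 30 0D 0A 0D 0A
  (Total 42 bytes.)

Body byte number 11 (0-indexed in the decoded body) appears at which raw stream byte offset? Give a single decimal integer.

Chunk 1: stream[0..1]='4' size=0x4=4, data at stream[3..7]='279o' -> body[0..4], body so far='279o'
Chunk 2: stream[9..10]='2' size=0x2=2, data at stream[12..14]='gt' -> body[4..6], body so far='279ogt'
Chunk 3: stream[16..17]='7' size=0x7=7, data at stream[19..26]='0kyr9ab' -> body[6..13], body so far='279ogt0kyr9ab'
Chunk 4: stream[28..29]='4' size=0x4=4, data at stream[31..35]='j3yk' -> body[13..17], body so far='279ogt0kyr9abj3yk'
Chunk 5: stream[37..38]='0' size=0 (terminator). Final body='279ogt0kyr9abj3yk' (17 bytes)
Body byte 11 at stream offset 24

Answer: 24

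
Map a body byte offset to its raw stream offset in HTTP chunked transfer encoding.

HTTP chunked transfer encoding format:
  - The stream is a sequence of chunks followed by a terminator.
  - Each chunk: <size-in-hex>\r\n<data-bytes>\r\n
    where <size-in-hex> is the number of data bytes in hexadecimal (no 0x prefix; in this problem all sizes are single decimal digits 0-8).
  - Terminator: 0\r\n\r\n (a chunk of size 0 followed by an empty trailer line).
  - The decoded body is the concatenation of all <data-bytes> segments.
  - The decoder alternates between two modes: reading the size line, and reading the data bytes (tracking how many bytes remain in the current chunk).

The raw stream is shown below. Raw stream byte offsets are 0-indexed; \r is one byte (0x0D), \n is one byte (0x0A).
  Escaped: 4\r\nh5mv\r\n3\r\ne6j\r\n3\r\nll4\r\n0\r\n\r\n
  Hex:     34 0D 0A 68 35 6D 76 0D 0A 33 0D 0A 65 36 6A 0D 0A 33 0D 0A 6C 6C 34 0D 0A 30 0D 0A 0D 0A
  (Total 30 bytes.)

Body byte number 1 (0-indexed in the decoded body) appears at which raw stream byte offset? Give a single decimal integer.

Chunk 1: stream[0..1]='4' size=0x4=4, data at stream[3..7]='h5mv' -> body[0..4], body so far='h5mv'
Chunk 2: stream[9..10]='3' size=0x3=3, data at stream[12..15]='e6j' -> body[4..7], body so far='h5mve6j'
Chunk 3: stream[17..18]='3' size=0x3=3, data at stream[20..23]='ll4' -> body[7..10], body so far='h5mve6jll4'
Chunk 4: stream[25..26]='0' size=0 (terminator). Final body='h5mve6jll4' (10 bytes)
Body byte 1 at stream offset 4

Answer: 4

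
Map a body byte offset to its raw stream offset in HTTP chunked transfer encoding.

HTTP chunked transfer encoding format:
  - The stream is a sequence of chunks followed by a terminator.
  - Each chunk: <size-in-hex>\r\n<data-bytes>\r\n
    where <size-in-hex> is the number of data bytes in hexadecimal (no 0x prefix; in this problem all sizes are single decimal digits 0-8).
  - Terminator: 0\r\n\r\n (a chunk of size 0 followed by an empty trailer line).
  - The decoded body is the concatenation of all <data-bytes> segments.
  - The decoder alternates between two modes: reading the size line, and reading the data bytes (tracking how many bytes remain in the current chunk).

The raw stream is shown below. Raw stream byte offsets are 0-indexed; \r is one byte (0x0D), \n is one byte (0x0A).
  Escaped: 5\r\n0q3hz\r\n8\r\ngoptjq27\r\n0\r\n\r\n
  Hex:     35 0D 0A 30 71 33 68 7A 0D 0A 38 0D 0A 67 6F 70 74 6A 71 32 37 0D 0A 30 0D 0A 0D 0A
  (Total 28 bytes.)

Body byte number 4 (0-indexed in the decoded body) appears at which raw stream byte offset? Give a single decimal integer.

Answer: 7

Derivation:
Chunk 1: stream[0..1]='5' size=0x5=5, data at stream[3..8]='0q3hz' -> body[0..5], body so far='0q3hz'
Chunk 2: stream[10..11]='8' size=0x8=8, data at stream[13..21]='goptjq27' -> body[5..13], body so far='0q3hzgoptjq27'
Chunk 3: stream[23..24]='0' size=0 (terminator). Final body='0q3hzgoptjq27' (13 bytes)
Body byte 4 at stream offset 7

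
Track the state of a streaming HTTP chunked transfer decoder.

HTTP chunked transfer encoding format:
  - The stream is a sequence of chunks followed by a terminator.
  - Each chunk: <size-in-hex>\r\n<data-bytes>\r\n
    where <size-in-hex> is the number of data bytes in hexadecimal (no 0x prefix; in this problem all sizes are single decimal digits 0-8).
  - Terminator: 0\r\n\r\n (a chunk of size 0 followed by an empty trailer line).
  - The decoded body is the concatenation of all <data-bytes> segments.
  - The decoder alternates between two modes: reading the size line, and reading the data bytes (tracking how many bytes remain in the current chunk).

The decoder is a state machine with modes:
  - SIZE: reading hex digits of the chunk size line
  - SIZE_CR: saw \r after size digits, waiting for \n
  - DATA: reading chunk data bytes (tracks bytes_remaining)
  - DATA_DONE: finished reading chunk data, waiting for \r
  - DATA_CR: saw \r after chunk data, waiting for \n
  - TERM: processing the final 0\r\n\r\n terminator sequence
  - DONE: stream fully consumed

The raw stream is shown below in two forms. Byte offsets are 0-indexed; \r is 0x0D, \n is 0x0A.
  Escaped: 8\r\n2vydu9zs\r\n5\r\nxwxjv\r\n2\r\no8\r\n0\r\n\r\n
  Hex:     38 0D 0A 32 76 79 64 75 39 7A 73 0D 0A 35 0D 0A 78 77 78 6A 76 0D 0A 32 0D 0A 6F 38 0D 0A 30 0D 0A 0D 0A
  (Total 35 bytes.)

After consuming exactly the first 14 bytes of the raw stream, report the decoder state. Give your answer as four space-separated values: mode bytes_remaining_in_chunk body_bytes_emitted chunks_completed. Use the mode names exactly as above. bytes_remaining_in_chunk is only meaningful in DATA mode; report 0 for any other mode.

Byte 0 = '8': mode=SIZE remaining=0 emitted=0 chunks_done=0
Byte 1 = 0x0D: mode=SIZE_CR remaining=0 emitted=0 chunks_done=0
Byte 2 = 0x0A: mode=DATA remaining=8 emitted=0 chunks_done=0
Byte 3 = '2': mode=DATA remaining=7 emitted=1 chunks_done=0
Byte 4 = 'v': mode=DATA remaining=6 emitted=2 chunks_done=0
Byte 5 = 'y': mode=DATA remaining=5 emitted=3 chunks_done=0
Byte 6 = 'd': mode=DATA remaining=4 emitted=4 chunks_done=0
Byte 7 = 'u': mode=DATA remaining=3 emitted=5 chunks_done=0
Byte 8 = '9': mode=DATA remaining=2 emitted=6 chunks_done=0
Byte 9 = 'z': mode=DATA remaining=1 emitted=7 chunks_done=0
Byte 10 = 's': mode=DATA_DONE remaining=0 emitted=8 chunks_done=0
Byte 11 = 0x0D: mode=DATA_CR remaining=0 emitted=8 chunks_done=0
Byte 12 = 0x0A: mode=SIZE remaining=0 emitted=8 chunks_done=1
Byte 13 = '5': mode=SIZE remaining=0 emitted=8 chunks_done=1

Answer: SIZE 0 8 1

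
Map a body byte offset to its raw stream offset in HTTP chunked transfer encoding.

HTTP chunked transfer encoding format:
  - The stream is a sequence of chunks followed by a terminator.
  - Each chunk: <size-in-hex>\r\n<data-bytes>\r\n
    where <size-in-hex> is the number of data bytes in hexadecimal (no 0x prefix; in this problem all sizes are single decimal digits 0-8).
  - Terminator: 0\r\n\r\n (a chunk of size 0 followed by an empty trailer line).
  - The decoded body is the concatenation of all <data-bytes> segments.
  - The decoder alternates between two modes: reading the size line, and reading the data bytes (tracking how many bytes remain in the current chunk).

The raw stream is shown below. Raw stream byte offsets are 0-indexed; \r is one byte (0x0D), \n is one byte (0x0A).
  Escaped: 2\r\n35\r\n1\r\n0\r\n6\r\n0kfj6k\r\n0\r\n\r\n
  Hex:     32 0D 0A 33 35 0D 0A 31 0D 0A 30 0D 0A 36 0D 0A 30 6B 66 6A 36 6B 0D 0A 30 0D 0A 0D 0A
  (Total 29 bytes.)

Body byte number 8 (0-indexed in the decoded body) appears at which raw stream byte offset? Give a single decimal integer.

Chunk 1: stream[0..1]='2' size=0x2=2, data at stream[3..5]='35' -> body[0..2], body so far='35'
Chunk 2: stream[7..8]='1' size=0x1=1, data at stream[10..11]='0' -> body[2..3], body so far='350'
Chunk 3: stream[13..14]='6' size=0x6=6, data at stream[16..22]='0kfj6k' -> body[3..9], body so far='3500kfj6k'
Chunk 4: stream[24..25]='0' size=0 (terminator). Final body='3500kfj6k' (9 bytes)
Body byte 8 at stream offset 21

Answer: 21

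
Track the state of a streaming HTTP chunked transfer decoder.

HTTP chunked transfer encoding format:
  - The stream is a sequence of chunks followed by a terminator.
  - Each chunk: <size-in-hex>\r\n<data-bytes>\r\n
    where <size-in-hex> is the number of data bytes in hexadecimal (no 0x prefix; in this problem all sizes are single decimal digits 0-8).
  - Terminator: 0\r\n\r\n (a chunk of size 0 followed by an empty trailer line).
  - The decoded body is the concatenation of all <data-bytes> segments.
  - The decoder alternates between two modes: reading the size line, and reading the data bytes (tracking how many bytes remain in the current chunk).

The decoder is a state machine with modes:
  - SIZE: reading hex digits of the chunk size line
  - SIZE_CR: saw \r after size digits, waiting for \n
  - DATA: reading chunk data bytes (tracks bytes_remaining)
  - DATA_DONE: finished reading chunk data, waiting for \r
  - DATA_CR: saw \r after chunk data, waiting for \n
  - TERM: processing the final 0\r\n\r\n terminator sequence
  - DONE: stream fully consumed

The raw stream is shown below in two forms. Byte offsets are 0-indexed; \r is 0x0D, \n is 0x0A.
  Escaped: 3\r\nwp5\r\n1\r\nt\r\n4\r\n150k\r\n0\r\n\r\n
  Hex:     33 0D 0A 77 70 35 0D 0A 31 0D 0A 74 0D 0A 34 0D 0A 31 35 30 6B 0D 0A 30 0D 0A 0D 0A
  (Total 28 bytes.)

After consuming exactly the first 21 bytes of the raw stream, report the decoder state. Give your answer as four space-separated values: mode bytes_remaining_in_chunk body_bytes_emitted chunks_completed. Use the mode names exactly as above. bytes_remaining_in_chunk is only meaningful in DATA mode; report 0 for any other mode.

Answer: DATA_DONE 0 8 2

Derivation:
Byte 0 = '3': mode=SIZE remaining=0 emitted=0 chunks_done=0
Byte 1 = 0x0D: mode=SIZE_CR remaining=0 emitted=0 chunks_done=0
Byte 2 = 0x0A: mode=DATA remaining=3 emitted=0 chunks_done=0
Byte 3 = 'w': mode=DATA remaining=2 emitted=1 chunks_done=0
Byte 4 = 'p': mode=DATA remaining=1 emitted=2 chunks_done=0
Byte 5 = '5': mode=DATA_DONE remaining=0 emitted=3 chunks_done=0
Byte 6 = 0x0D: mode=DATA_CR remaining=0 emitted=3 chunks_done=0
Byte 7 = 0x0A: mode=SIZE remaining=0 emitted=3 chunks_done=1
Byte 8 = '1': mode=SIZE remaining=0 emitted=3 chunks_done=1
Byte 9 = 0x0D: mode=SIZE_CR remaining=0 emitted=3 chunks_done=1
Byte 10 = 0x0A: mode=DATA remaining=1 emitted=3 chunks_done=1
Byte 11 = 't': mode=DATA_DONE remaining=0 emitted=4 chunks_done=1
Byte 12 = 0x0D: mode=DATA_CR remaining=0 emitted=4 chunks_done=1
Byte 13 = 0x0A: mode=SIZE remaining=0 emitted=4 chunks_done=2
Byte 14 = '4': mode=SIZE remaining=0 emitted=4 chunks_done=2
Byte 15 = 0x0D: mode=SIZE_CR remaining=0 emitted=4 chunks_done=2
Byte 16 = 0x0A: mode=DATA remaining=4 emitted=4 chunks_done=2
Byte 17 = '1': mode=DATA remaining=3 emitted=5 chunks_done=2
Byte 18 = '5': mode=DATA remaining=2 emitted=6 chunks_done=2
Byte 19 = '0': mode=DATA remaining=1 emitted=7 chunks_done=2
Byte 20 = 'k': mode=DATA_DONE remaining=0 emitted=8 chunks_done=2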